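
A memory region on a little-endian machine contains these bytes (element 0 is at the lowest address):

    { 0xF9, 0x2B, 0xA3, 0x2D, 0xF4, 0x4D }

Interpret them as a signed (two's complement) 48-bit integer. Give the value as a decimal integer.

Little-endian: lowest address holds the least-significant byte.
Reassemble most-significant byte first: 4D F4 2D A3 2B F9 → 0x4DF42DA32BF9.
0x4DF42DA32BF9 = 85711133027321.

85711133027321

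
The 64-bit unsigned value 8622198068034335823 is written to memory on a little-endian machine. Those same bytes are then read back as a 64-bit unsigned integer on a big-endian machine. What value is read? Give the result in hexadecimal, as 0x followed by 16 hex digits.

0x4FF43EE47533A877

8622198068034335823 in 64-bit hexadecimal is 0x77A83375E43EF44F.
Stored little-endian, the bytes at ascending addresses are 4F F4 3E E4 75 33 A8 77.
Read back as big-endian, the last byte is least significant, giving 0x4FF43EE47533A877.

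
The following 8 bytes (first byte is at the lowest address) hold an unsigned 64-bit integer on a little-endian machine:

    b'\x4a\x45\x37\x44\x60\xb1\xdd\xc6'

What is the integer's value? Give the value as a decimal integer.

Little-endian stores the least-significant byte at the lowest address.
Reassemble most-significant byte first: C6 DD B1 60 44 37 45 4A → 0xC6DDB1604437454A.
0xC6DDB1604437454A = 14329804616382235978.

14329804616382235978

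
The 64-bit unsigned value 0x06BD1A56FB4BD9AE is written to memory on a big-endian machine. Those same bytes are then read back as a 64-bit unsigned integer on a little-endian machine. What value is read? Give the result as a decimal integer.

12599184975399140614

Stored big-endian, the bytes at ascending addresses are 06 BD 1A 56 FB 4B D9 AE.
Read back as little-endian, the first byte is least significant, giving 0xAED94BFB561ABD06.
0xAED94BFB561ABD06 = 12599184975399140614.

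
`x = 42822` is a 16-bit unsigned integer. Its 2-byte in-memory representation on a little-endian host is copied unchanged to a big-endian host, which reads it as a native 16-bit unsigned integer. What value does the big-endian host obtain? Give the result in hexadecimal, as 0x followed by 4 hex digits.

0x46A7

42822 in 16-bit hexadecimal is 0xA746.
Stored little-endian, the bytes at ascending addresses are 46 A7.
Read back as big-endian, the last byte is least significant, giving 0x46A7.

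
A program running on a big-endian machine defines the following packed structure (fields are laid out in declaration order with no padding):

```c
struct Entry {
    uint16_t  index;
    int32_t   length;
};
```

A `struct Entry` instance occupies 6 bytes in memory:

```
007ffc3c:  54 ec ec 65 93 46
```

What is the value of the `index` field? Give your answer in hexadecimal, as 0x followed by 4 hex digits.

`index` is the first field, at byte offset 0, occupying 2 bytes.
Bytes at offsets 0..1: 54 EC.
In big-endian order the high byte comes first in memory.
The bytes are already most-significant first: 0x54EC.

0x54EC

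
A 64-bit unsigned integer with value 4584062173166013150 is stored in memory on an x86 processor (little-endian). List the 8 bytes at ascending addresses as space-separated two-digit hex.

4584062173166013150 in hexadecimal, padded to 64 bits, is 0x3F9DDC4253DD8ADE.
Split into bytes (most-significant first): 3F 9D DC 42 53 DD 8A DE.
Little-endian: lowest address holds the least-significant byte.
So at ascending addresses the bytes are DE 8A DD 53 42 DC 9D 3F.

DE 8A DD 53 42 DC 9D 3F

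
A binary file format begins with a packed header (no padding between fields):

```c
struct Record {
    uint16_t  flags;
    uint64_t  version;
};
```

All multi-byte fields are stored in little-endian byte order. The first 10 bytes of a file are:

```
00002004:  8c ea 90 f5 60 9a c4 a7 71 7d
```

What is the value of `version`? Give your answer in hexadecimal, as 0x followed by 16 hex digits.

0x7D71A7C49A60F590

`version` follows `flags` (2 bytes), so it starts at byte offset 2 and occupies 8 bytes.
Bytes at offsets 2..9: 90 F5 60 9A C4 A7 71 7D.
Little-endian: lowest address holds the least-significant byte.
Reassemble most-significant byte first: 7D 71 A7 C4 9A 60 F5 90 → 0x7D71A7C49A60F590.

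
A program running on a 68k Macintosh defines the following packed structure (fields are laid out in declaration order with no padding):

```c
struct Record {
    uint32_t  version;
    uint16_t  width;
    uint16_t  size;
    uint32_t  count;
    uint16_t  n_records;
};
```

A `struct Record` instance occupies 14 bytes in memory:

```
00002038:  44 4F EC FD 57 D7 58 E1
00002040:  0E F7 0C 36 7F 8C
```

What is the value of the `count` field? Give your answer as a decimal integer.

251071542

`count` follows `version` (4 B), `width` (2 B), `size` (2 B), so it starts at offset 4 + 2 + 2 = 8 and occupies 4 bytes.
Bytes at offsets 8..11: 0E F7 0C 36.
Big-endian stores the most-significant byte at the lowest address.
The bytes are already most-significant first: 0x0EF70C36.
0x0EF70C36 = 251071542.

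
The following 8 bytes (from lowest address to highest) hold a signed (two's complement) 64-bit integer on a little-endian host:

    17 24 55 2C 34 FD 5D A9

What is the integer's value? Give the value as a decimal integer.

In little-endian order the low byte comes first in memory.
Reassemble most-significant byte first: A9 5D FD 34 2C 55 24 17 → 0xA95DFD342C552417.
Top bit is set, so as a signed 64-bit value this is 0xA95DFD342C552417 − 2^64 = -6242555107941735401.

-6242555107941735401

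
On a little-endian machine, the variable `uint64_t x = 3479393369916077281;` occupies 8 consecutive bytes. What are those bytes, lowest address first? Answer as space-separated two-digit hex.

3479393369916077281 in hexadecimal, padded to 64 bits, is 0x304949D5D7B274E1.
Split into bytes (most-significant first): 30 49 49 D5 D7 B2 74 E1.
Little-endian: lowest address holds the least-significant byte.
So at ascending addresses the bytes are E1 74 B2 D7 D5 49 49 30.

E1 74 B2 D7 D5 49 49 30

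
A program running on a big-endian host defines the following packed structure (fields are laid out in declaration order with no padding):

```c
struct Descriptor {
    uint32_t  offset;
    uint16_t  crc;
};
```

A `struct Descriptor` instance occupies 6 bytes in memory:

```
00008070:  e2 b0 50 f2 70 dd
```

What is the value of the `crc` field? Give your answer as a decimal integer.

`crc` follows `offset` (4 bytes), so it starts at byte offset 4 and occupies 2 bytes.
Bytes at offsets 4..5: 70 DD.
Big-endian: lowest address holds the most-significant byte.
The bytes are already most-significant first: 0x70DD.
0x70DD = 28893.

28893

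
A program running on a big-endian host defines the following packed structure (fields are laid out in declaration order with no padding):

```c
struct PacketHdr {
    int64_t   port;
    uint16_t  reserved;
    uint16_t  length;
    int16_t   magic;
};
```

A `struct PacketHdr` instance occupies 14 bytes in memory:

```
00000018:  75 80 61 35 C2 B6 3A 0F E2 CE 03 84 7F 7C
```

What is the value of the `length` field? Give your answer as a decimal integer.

900

`length` follows `port` (8 B), `reserved` (2 B), so it starts at offset 8 + 2 = 10 and occupies 2 bytes.
Bytes at offsets 10..11: 03 84.
In big-endian order the high byte comes first in memory.
The bytes are already most-significant first: 0x0384.
0x0384 = 900.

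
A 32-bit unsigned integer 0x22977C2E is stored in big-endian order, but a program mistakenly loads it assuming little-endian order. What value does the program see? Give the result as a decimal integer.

779917090

Stored big-endian, the bytes at ascending addresses are 22 97 7C 2E.
Read back as little-endian, the first byte is least significant, giving 0x2E7C9722.
0x2E7C9722 = 779917090.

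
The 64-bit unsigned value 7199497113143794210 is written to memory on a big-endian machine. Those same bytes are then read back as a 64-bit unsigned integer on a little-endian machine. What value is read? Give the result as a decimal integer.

2511428415534459235

7199497113143794210 in 64-bit hexadecimal is 0x63E9C07AD662DA22.
Stored big-endian, the bytes at ascending addresses are 63 E9 C0 7A D6 62 DA 22.
Read back as little-endian, the first byte is least significant, giving 0x22DA62D67AC0E963.
0x22DA62D67AC0E963 = 2511428415534459235.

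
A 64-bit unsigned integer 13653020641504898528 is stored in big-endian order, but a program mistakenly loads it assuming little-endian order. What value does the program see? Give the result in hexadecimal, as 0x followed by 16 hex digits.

0xE0ADF9C7EF4579BD

13653020641504898528 in 64-bit hexadecimal is 0xBD7945EFC7F9ADE0.
Stored big-endian, the bytes at ascending addresses are BD 79 45 EF C7 F9 AD E0.
Read back as little-endian, the first byte is least significant, giving 0xE0ADF9C7EF4579BD.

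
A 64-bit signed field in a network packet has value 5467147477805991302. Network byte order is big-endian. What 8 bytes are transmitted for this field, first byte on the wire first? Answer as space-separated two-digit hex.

4B DF 35 AA 35 4C 85 86

5467147477805991302 in hexadecimal, padded to 64 bits, is 0x4BDF35AA354C8586.
Split into bytes (most-significant first): 4B DF 35 AA 35 4C 85 86.
Big-endian stores the most-significant byte at the lowest address.
So the memory order matches the most-significant-first order: 4B DF 35 AA 35 4C 85 86.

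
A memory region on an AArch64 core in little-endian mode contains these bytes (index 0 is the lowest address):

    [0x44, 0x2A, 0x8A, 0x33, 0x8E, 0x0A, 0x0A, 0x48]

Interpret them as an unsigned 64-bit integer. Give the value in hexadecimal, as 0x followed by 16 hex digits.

Little-endian: lowest address holds the least-significant byte.
Reassemble most-significant byte first: 48 0A 0A 8E 33 8A 2A 44 → 0x480A0A8E338A2A44.

0x480A0A8E338A2A44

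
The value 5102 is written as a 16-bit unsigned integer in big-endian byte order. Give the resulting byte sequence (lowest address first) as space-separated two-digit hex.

5102 in hexadecimal, padded to 16 bits, is 0x13EE.
Split into bytes (most-significant first): 13 EE.
Big-endian stores the most-significant byte at the lowest address.
So the memory order matches the most-significant-first order: 13 EE.

13 EE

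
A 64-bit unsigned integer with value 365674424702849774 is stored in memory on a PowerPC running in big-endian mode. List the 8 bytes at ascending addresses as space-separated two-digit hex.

05 13 22 F3 AB DB D2 EE

365674424702849774 in hexadecimal, padded to 64 bits, is 0x051322F3ABDBD2EE.
Split into bytes (most-significant first): 05 13 22 F3 AB DB D2 EE.
Big-endian stores the most-significant byte at the lowest address.
So the memory order matches the most-significant-first order: 05 13 22 F3 AB DB D2 EE.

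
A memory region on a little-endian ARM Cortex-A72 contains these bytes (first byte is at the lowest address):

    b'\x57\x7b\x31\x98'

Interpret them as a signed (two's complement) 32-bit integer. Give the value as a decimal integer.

In little-endian order the low byte comes first in memory.
Reassemble most-significant byte first: 98 31 7B 57 → 0x98317B57.
Top bit is set, so as a signed 32-bit value this is 0x98317B57 − 2^32 = -1741587625.

-1741587625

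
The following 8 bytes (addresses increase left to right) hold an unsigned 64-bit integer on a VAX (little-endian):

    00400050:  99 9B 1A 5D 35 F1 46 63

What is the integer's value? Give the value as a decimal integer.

7153670269622197145

In little-endian order the low byte comes first in memory.
Reassemble most-significant byte first: 63 46 F1 35 5D 1A 9B 99 → 0x6346F1355D1A9B99.
0x6346F1355D1A9B99 = 7153670269622197145.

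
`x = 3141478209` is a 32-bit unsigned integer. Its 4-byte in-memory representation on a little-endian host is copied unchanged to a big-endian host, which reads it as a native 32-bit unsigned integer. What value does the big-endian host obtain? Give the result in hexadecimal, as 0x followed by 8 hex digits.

3141478209 in 32-bit hexadecimal is 0xBB3F2741.
Stored little-endian, the bytes at ascending addresses are 41 27 3F BB.
Read back as big-endian, the last byte is least significant, giving 0x41273FBB.

0x41273FBB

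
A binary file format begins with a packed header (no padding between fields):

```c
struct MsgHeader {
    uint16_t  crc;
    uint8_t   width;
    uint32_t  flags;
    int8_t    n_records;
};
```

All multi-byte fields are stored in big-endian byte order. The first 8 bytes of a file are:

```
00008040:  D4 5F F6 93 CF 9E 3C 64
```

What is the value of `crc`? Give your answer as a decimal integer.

54367

`crc` is the first field, at byte offset 0, occupying 2 bytes.
Bytes at offsets 0..1: D4 5F.
In big-endian order the high byte comes first in memory.
The bytes are already most-significant first: 0xD45F.
0xD45F = 54367.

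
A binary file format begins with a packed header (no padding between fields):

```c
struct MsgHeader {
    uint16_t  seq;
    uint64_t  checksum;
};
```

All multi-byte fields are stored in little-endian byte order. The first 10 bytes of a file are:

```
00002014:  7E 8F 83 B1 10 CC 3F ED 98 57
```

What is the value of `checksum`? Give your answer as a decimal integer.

`checksum` follows `seq` (2 bytes), so it starts at byte offset 2 and occupies 8 bytes.
Bytes at offsets 2..9: 83 B1 10 CC 3F ED 98 57.
Little-endian stores the least-significant byte at the lowest address.
Reassemble most-significant byte first: 57 98 ED 3F CC 10 B1 83 → 0x5798ED3FCC10B183.
0x5798ED3FCC10B183 = 6312055736022118787.

6312055736022118787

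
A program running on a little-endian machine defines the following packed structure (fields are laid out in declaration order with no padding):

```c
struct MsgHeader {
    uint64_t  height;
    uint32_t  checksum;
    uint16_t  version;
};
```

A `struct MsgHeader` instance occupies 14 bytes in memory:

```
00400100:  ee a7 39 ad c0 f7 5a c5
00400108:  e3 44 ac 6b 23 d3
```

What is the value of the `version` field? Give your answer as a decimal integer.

`version` follows `height` (8 B), `checksum` (4 B), so it starts at offset 8 + 4 = 12 and occupies 2 bytes.
Bytes at offsets 12..13: 23 D3.
Little-endian stores the least-significant byte at the lowest address.
Reassemble most-significant byte first: D3 23 → 0xD323.
0xD323 = 54051.

54051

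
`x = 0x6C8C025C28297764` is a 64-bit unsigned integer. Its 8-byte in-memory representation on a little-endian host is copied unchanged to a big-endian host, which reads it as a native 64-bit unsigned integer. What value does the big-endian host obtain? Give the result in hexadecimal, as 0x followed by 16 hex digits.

0x647729285C028C6C

Stored little-endian, the bytes at ascending addresses are 64 77 29 28 5C 02 8C 6C.
Read back as big-endian, the last byte is least significant, giving 0x647729285C028C6C.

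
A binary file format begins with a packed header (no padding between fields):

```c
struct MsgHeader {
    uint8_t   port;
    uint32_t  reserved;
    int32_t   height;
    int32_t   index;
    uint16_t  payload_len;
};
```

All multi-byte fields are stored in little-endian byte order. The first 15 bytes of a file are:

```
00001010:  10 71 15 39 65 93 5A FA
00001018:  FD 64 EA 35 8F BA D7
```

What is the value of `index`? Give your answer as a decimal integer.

-1892291996

`index` follows `port` (1 B), `reserved` (4 B), `height` (4 B), so it starts at offset 1 + 4 + 4 = 9 and occupies 4 bytes.
Bytes at offsets 9..12: 64 EA 35 8F.
Little-endian stores the least-significant byte at the lowest address.
Reassemble most-significant byte first: 8F 35 EA 64 → 0x8F35EA64.
Top bit is set, so as a signed 32-bit value this is 0x8F35EA64 − 2^32 = -1892291996.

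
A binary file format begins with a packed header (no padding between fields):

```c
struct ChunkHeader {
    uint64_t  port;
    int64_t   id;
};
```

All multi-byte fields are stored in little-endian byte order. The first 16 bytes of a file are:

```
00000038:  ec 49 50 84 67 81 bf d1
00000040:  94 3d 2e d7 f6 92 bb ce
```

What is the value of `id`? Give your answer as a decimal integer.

-3550082292381762156

`id` follows `port` (8 bytes), so it starts at byte offset 8 and occupies 8 bytes.
Bytes at offsets 8..15: 94 3D 2E D7 F6 92 BB CE.
Little-endian: lowest address holds the least-significant byte.
Reassemble most-significant byte first: CE BB 92 F6 D7 2E 3D 94 → 0xCEBB92F6D72E3D94.
Top bit is set, so as a signed 64-bit value this is 0xCEBB92F6D72E3D94 − 2^64 = -3550082292381762156.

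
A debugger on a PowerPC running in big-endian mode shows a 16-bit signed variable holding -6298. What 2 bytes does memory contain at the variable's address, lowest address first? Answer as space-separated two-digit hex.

Two's complement of -6298 in 16 bits: 6298 = 0x189A; invert → 0xE765; add 1 → 0xE766.
Split into bytes (most-significant first): E7 66.
In big-endian order the high byte comes first in memory.
So the memory order matches the most-significant-first order: E7 66.

E7 66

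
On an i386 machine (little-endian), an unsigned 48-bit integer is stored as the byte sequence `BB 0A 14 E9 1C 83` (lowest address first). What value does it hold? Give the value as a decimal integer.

Little-endian stores the least-significant byte at the lowest address.
Reassemble most-significant byte first: 83 1C E9 14 0A BB → 0x831CE9140ABB.
0x831CE9140ABB = 144160192727739.

144160192727739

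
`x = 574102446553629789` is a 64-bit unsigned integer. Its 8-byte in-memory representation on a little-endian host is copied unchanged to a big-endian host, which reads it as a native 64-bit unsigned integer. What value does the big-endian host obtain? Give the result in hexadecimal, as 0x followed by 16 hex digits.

574102446553629789 in 64-bit hexadecimal is 0x07F79F222783045D.
Stored little-endian, the bytes at ascending addresses are 5D 04 83 27 22 9F F7 07.
Read back as big-endian, the last byte is least significant, giving 0x5D048327229FF707.

0x5D048327229FF707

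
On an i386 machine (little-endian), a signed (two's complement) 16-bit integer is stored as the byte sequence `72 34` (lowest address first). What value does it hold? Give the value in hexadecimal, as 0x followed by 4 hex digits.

0x3472

Little-endian stores the least-significant byte at the lowest address.
Reassemble most-significant byte first: 34 72 → 0x3472.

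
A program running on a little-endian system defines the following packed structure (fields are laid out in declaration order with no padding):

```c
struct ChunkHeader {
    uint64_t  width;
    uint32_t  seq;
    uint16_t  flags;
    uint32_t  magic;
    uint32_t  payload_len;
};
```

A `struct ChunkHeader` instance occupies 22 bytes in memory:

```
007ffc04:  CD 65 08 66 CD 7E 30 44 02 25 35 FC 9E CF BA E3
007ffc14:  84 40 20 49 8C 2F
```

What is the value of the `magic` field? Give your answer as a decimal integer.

`magic` follows `width` (8 B), `seq` (4 B), `flags` (2 B), so it starts at offset 8 + 4 + 2 = 14 and occupies 4 bytes.
Bytes at offsets 14..17: BA E3 84 40.
Little-endian: lowest address holds the least-significant byte.
Reassemble most-significant byte first: 40 84 E3 BA → 0x4084E3BA.
0x4084E3BA = 1082450874.

1082450874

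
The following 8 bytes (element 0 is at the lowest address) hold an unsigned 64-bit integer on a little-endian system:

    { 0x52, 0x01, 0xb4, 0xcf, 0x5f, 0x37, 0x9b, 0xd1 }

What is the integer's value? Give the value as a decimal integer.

In little-endian order the low byte comes first in memory.
Reassemble most-significant byte first: D1 9B 37 5F CF B4 01 52 → 0xD19B375FCFB40152.
0xD19B375FCFB40152 = 15103726659963191634.

15103726659963191634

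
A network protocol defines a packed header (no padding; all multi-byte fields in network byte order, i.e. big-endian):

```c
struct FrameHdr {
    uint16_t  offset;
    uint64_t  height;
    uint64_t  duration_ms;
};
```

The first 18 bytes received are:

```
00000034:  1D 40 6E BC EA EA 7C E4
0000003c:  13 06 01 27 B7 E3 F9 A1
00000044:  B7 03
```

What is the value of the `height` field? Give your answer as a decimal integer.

7979510932632244998

`height` follows `offset` (2 bytes), so it starts at byte offset 2 and occupies 8 bytes.
Bytes at offsets 2..9: 6E BC EA EA 7C E4 13 06.
Big-endian stores the most-significant byte at the lowest address.
The bytes are already most-significant first: 0x6EBCEAEA7CE41306.
0x6EBCEAEA7CE41306 = 7979510932632244998.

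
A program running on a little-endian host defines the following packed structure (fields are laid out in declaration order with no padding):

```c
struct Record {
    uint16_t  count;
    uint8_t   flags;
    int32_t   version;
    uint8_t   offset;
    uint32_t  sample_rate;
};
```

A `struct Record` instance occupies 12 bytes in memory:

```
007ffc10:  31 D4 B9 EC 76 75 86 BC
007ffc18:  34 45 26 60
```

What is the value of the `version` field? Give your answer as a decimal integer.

`version` follows `count` (2 B), `flags` (1 B), so it starts at offset 2 + 1 = 3 and occupies 4 bytes.
Bytes at offsets 3..6: EC 76 75 86.
In little-endian order the low byte comes first in memory.
Reassemble most-significant byte first: 86 75 76 EC → 0x867576EC.
Top bit is set, so as a signed 32-bit value this is 0x867576EC − 2^32 = -2039122196.

-2039122196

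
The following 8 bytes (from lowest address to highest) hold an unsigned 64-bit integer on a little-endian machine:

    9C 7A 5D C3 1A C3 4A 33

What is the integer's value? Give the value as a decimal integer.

In little-endian order the low byte comes first in memory.
Reassemble most-significant byte first: 33 4A C3 1A C3 5D 7A 9C → 0x334AC31AC35D7A9C.
0x334AC31AC35D7A9C = 3695980963925162652.

3695980963925162652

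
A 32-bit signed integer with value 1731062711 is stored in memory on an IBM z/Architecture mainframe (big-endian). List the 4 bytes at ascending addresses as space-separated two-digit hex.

1731062711 in hexadecimal, padded to 32 bits, is 0x672DEBB7.
Split into bytes (most-significant first): 67 2D EB B7.
In big-endian order the high byte comes first in memory.
So the memory order matches the most-significant-first order: 67 2D EB B7.

67 2D EB B7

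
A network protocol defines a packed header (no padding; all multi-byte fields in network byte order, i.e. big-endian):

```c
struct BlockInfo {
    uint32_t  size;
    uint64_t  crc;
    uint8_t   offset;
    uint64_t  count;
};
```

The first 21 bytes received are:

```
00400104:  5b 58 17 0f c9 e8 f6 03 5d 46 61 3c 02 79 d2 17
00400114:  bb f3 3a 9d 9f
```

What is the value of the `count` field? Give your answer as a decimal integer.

`count` follows `size` (4 B), `crc` (8 B), `offset` (1 B), so it starts at offset 4 + 8 + 1 = 13 and occupies 8 bytes.
Bytes at offsets 13..20: 79 D2 17 BB F3 3A 9D 9F.
Big-endian stores the most-significant byte at the lowest address.
The bytes are already most-significant first: 0x79D217BBF33A9D9F.
0x79D217BBF33A9D9F = 8778104719705546143.

8778104719705546143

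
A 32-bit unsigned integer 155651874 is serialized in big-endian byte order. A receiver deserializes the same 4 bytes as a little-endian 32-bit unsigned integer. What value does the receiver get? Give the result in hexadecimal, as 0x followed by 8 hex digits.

155651874 in 32-bit hexadecimal is 0x09470F22.
Stored big-endian, the bytes at ascending addresses are 09 47 0F 22.
Read back as little-endian, the first byte is least significant, giving 0x220F4709.

0x220F4709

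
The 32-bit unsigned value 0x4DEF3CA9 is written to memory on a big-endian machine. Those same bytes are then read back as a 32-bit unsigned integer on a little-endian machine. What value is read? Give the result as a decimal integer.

Stored big-endian, the bytes at ascending addresses are 4D EF 3C A9.
Read back as little-endian, the first byte is least significant, giving 0xA93CEF4D.
0xA93CEF4D = 2839342925.

2839342925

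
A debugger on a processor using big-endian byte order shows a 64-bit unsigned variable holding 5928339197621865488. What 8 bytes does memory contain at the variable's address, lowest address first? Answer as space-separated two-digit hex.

5928339197621865488 in hexadecimal, padded to 64 bits, is 0x5245B1172E468C10.
Split into bytes (most-significant first): 52 45 B1 17 2E 46 8C 10.
Big-endian: lowest address holds the most-significant byte.
So the memory order matches the most-significant-first order: 52 45 B1 17 2E 46 8C 10.

52 45 B1 17 2E 46 8C 10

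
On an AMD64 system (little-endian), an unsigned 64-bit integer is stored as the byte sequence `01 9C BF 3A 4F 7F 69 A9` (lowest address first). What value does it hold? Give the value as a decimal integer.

Little-endian: lowest address holds the least-significant byte.
Reassemble most-significant byte first: A9 69 7F 4F 3A BF 9C 01 → 0xA9697F4F3ABF9C01.
0xA9697F4F3ABF9C01 = 12207428243229219841.

12207428243229219841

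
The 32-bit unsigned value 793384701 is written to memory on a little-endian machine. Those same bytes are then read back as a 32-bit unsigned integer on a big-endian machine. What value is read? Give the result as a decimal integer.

4246096431

793384701 in 32-bit hexadecimal is 0x2F4A16FD.
Stored little-endian, the bytes at ascending addresses are FD 16 4A 2F.
Read back as big-endian, the last byte is least significant, giving 0xFD164A2F.
0xFD164A2F = 4246096431.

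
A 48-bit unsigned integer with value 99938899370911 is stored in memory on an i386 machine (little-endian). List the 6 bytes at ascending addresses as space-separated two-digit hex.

99938899370911 in hexadecimal, padded to 48 bits, is 0x5AE4D698A39F.
Split into bytes (most-significant first): 5A E4 D6 98 A3 9F.
In little-endian order the low byte comes first in memory.
So at ascending addresses the bytes are 9F A3 98 D6 E4 5A.

9F A3 98 D6 E4 5A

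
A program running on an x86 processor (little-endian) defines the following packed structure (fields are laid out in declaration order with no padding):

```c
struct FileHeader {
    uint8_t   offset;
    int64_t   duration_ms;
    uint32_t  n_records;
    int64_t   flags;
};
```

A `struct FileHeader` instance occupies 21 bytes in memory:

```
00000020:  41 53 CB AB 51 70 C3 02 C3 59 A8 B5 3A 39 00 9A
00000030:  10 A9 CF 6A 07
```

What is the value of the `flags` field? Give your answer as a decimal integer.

`flags` follows `offset` (1 B), `duration_ms` (8 B), `n_records` (4 B), so it starts at offset 1 + 8 + 4 = 13 and occupies 8 bytes.
Bytes at offsets 13..20: 39 00 9A 10 A9 CF 6A 07.
Little-endian: lowest address holds the least-significant byte.
Reassemble most-significant byte first: 07 6A CF A9 10 9A 00 39 → 0x076ACFA9109A0039.
0x076ACFA9109A0039 = 534467830831775801.

534467830831775801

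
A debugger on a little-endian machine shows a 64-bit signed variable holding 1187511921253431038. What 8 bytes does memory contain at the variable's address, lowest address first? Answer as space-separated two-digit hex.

1187511921253431038 in hexadecimal, padded to 64 bits, is 0x107AE3CCF8DA36FE.
Split into bytes (most-significant first): 10 7A E3 CC F8 DA 36 FE.
Little-endian: lowest address holds the least-significant byte.
So at ascending addresses the bytes are FE 36 DA F8 CC E3 7A 10.

FE 36 DA F8 CC E3 7A 10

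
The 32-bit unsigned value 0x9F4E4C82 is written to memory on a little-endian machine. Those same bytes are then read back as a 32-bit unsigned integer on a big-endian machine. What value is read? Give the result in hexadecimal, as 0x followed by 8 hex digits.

Stored little-endian, the bytes at ascending addresses are 82 4C 4E 9F.
Read back as big-endian, the last byte is least significant, giving 0x824C4E9F.

0x824C4E9F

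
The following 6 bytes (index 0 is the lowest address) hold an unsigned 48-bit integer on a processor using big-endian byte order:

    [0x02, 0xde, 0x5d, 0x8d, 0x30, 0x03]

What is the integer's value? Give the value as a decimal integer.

In big-endian order the high byte comes first in memory.
The bytes are already most-significant first: 0x02DE5D8D3003.
0x02DE5D8D3003 = 3154075529219.

3154075529219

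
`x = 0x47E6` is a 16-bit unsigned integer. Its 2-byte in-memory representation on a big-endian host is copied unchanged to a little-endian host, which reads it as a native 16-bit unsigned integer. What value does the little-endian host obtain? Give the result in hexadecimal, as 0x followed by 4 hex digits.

0xE647

Stored big-endian, the bytes at ascending addresses are 47 E6.
Read back as little-endian, the first byte is least significant, giving 0xE647.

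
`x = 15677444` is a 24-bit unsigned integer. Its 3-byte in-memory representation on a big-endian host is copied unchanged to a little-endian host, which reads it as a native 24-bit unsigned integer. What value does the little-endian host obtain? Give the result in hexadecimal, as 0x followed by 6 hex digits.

15677444 in 24-bit hexadecimal is 0xEF3804.
Stored big-endian, the bytes at ascending addresses are EF 38 04.
Read back as little-endian, the first byte is least significant, giving 0x0438EF.

0x0438EF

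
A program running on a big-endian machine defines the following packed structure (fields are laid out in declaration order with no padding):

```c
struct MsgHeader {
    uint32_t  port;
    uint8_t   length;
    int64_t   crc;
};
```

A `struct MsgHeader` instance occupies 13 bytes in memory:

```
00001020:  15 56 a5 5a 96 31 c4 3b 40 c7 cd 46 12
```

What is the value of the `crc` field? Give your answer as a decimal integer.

3586056352709821970

`crc` follows `port` (4 B), `length` (1 B), so it starts at offset 4 + 1 = 5 and occupies 8 bytes.
Bytes at offsets 5..12: 31 C4 3B 40 C7 CD 46 12.
Big-endian: lowest address holds the most-significant byte.
The bytes are already most-significant first: 0x31C43B40C7CD4612.
0x31C43B40C7CD4612 = 3586056352709821970.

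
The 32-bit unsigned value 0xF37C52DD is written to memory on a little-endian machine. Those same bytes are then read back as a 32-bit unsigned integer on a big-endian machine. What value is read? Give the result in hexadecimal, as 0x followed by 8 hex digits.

0xDD527CF3

Stored little-endian, the bytes at ascending addresses are DD 52 7C F3.
Read back as big-endian, the last byte is least significant, giving 0xDD527CF3.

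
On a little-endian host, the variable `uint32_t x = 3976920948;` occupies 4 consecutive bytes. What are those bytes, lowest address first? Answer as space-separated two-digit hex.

74 FF 0A ED

3976920948 in hexadecimal, padded to 32 bits, is 0xED0AFF74.
Split into bytes (most-significant first): ED 0A FF 74.
Little-endian stores the least-significant byte at the lowest address.
So at ascending addresses the bytes are 74 FF 0A ED.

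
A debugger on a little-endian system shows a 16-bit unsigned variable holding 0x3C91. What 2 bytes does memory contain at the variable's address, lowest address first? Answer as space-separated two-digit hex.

91 3C

Split into bytes (most-significant first): 3C 91.
Little-endian: lowest address holds the least-significant byte.
So at ascending addresses the bytes are 91 3C.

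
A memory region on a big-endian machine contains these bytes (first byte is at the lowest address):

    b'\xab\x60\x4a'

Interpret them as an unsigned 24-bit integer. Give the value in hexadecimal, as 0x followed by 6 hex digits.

0xAB604A

Big-endian stores the most-significant byte at the lowest address.
The bytes are already most-significant first: 0xAB604A.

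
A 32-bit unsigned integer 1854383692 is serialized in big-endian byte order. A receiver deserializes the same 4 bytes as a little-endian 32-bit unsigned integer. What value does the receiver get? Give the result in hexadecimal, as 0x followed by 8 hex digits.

0x4CA6876E

1854383692 in 32-bit hexadecimal is 0x6E87A64C.
Stored big-endian, the bytes at ascending addresses are 6E 87 A6 4C.
Read back as little-endian, the first byte is least significant, giving 0x4CA6876E.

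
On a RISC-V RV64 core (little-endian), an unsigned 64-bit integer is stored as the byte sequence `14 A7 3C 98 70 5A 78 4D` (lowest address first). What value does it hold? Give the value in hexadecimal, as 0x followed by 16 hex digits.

0x4D785A70983CA714

Little-endian stores the least-significant byte at the lowest address.
Reassemble most-significant byte first: 4D 78 5A 70 98 3C A7 14 → 0x4D785A70983CA714.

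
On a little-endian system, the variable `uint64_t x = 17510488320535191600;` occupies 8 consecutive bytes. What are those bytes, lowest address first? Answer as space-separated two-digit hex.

17510488320535191600 in hexadecimal, padded to 64 bits, is 0xF301C05A5D206030.
Split into bytes (most-significant first): F3 01 C0 5A 5D 20 60 30.
In little-endian order the low byte comes first in memory.
So at ascending addresses the bytes are 30 60 20 5D 5A C0 01 F3.

30 60 20 5D 5A C0 01 F3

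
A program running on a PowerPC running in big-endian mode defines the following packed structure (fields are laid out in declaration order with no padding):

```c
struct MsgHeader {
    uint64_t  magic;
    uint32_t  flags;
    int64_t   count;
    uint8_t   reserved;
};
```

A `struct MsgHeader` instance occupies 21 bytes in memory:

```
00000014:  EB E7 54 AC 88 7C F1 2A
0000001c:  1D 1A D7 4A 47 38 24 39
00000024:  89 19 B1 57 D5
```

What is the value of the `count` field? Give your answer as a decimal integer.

5131891604920578391

`count` follows `magic` (8 B), `flags` (4 B), so it starts at offset 8 + 4 = 12 and occupies 8 bytes.
Bytes at offsets 12..19: 47 38 24 39 89 19 B1 57.
In big-endian order the high byte comes first in memory.
The bytes are already most-significant first: 0x473824398919B157.
0x473824398919B157 = 5131891604920578391.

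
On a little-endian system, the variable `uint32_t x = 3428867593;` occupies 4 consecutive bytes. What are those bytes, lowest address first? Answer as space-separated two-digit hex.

09 5E 60 CC

3428867593 in hexadecimal, padded to 32 bits, is 0xCC605E09.
Split into bytes (most-significant first): CC 60 5E 09.
Little-endian: lowest address holds the least-significant byte.
So at ascending addresses the bytes are 09 5E 60 CC.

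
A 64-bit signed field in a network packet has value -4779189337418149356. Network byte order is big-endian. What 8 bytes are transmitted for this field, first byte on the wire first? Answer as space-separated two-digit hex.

Two's complement of -4779189337418149356 in 64 bits: 4779189337418149356 = 0x425317619324ADEC; invert → 0xBDACE89E6CDB5213; add 1 → 0xBDACE89E6CDB5214.
Split into bytes (most-significant first): BD AC E8 9E 6C DB 52 14.
In big-endian order the high byte comes first in memory.
So the memory order matches the most-significant-first order: BD AC E8 9E 6C DB 52 14.

BD AC E8 9E 6C DB 52 14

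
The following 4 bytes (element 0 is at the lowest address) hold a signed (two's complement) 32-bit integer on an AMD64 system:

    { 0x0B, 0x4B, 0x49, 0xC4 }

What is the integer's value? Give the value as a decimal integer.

-1001829621

Little-endian stores the least-significant byte at the lowest address.
Reassemble most-significant byte first: C4 49 4B 0B → 0xC4494B0B.
Top bit is set, so as a signed 32-bit value this is 0xC4494B0B − 2^32 = -1001829621.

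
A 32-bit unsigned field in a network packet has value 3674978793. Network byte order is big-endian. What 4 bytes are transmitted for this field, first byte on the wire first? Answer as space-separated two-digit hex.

DB 0B B9 E9

3674978793 in hexadecimal, padded to 32 bits, is 0xDB0BB9E9.
Split into bytes (most-significant first): DB 0B B9 E9.
In big-endian order the high byte comes first in memory.
So the memory order matches the most-significant-first order: DB 0B B9 E9.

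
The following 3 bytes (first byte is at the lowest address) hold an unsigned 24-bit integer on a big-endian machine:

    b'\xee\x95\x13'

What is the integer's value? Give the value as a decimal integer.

Big-endian: lowest address holds the most-significant byte.
The bytes are already most-significant first: 0xEE9513.
0xEE9513 = 15635731.

15635731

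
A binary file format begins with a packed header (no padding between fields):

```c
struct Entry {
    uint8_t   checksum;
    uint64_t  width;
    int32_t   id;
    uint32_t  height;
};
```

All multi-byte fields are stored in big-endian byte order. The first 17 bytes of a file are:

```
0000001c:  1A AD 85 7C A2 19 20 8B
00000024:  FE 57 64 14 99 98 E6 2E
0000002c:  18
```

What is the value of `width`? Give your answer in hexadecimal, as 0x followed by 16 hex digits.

0xAD857CA219208BFE

`width` follows `checksum` (1 byte), so it starts at byte offset 1 and occupies 8 bytes.
Bytes at offsets 1..8: AD 85 7C A2 19 20 8B FE.
Big-endian: lowest address holds the most-significant byte.
The bytes are already most-significant first: 0xAD857CA219208BFE.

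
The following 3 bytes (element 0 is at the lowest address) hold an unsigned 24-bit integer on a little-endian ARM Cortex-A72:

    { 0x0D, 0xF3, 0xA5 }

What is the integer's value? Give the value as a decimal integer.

In little-endian order the low byte comes first in memory.
Reassemble most-significant byte first: A5 F3 0D → 0xA5F30D.
0xA5F30D = 10875661.

10875661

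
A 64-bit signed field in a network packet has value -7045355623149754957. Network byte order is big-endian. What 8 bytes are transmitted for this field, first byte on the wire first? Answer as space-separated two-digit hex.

9E 39 DE 63 7D DB A5 B3

Two's complement of -7045355623149754957 in 64 bits: 7045355623149754957 = 0x61C6219C82245A4D; invert → 0x9E39DE637DDBA5B2; add 1 → 0x9E39DE637DDBA5B3.
Split into bytes (most-significant first): 9E 39 DE 63 7D DB A5 B3.
Big-endian stores the most-significant byte at the lowest address.
So the memory order matches the most-significant-first order: 9E 39 DE 63 7D DB A5 B3.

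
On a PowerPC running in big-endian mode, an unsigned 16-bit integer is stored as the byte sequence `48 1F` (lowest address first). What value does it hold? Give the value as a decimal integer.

Big-endian stores the most-significant byte at the lowest address.
The bytes are already most-significant first: 0x481F.
0x481F = 18463.

18463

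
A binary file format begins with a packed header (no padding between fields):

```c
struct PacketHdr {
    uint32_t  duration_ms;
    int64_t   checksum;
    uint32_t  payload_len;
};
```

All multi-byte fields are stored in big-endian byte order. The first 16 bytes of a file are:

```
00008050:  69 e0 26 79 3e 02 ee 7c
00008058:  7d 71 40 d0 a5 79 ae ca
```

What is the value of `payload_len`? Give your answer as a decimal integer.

`payload_len` follows `duration_ms` (4 B), `checksum` (8 B), so it starts at offset 4 + 8 = 12 and occupies 4 bytes.
Bytes at offsets 12..15: A5 79 AE CA.
Big-endian stores the most-significant byte at the lowest address.
The bytes are already most-significant first: 0xA579AECA.
0xA579AECA = 2776215242.

2776215242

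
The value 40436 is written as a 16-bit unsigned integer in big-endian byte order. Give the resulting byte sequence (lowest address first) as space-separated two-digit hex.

40436 in hexadecimal, padded to 16 bits, is 0x9DF4.
Split into bytes (most-significant first): 9D F4.
Big-endian: lowest address holds the most-significant byte.
So the memory order matches the most-significant-first order: 9D F4.

9D F4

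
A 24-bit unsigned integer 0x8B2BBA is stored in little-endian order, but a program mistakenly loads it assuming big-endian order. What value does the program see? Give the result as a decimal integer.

Stored little-endian, the bytes at ascending addresses are BA 2B 8B.
Read back as big-endian, the last byte is least significant, giving 0xBA2B8B.
0xBA2B8B = 12200843.

12200843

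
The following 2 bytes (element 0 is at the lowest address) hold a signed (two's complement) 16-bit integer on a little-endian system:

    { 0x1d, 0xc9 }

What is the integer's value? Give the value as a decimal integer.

Little-endian: lowest address holds the least-significant byte.
Reassemble most-significant byte first: C9 1D → 0xC91D.
Top bit is set, so as a signed 16-bit value this is 0xC91D − 2^16 = -14051.

-14051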